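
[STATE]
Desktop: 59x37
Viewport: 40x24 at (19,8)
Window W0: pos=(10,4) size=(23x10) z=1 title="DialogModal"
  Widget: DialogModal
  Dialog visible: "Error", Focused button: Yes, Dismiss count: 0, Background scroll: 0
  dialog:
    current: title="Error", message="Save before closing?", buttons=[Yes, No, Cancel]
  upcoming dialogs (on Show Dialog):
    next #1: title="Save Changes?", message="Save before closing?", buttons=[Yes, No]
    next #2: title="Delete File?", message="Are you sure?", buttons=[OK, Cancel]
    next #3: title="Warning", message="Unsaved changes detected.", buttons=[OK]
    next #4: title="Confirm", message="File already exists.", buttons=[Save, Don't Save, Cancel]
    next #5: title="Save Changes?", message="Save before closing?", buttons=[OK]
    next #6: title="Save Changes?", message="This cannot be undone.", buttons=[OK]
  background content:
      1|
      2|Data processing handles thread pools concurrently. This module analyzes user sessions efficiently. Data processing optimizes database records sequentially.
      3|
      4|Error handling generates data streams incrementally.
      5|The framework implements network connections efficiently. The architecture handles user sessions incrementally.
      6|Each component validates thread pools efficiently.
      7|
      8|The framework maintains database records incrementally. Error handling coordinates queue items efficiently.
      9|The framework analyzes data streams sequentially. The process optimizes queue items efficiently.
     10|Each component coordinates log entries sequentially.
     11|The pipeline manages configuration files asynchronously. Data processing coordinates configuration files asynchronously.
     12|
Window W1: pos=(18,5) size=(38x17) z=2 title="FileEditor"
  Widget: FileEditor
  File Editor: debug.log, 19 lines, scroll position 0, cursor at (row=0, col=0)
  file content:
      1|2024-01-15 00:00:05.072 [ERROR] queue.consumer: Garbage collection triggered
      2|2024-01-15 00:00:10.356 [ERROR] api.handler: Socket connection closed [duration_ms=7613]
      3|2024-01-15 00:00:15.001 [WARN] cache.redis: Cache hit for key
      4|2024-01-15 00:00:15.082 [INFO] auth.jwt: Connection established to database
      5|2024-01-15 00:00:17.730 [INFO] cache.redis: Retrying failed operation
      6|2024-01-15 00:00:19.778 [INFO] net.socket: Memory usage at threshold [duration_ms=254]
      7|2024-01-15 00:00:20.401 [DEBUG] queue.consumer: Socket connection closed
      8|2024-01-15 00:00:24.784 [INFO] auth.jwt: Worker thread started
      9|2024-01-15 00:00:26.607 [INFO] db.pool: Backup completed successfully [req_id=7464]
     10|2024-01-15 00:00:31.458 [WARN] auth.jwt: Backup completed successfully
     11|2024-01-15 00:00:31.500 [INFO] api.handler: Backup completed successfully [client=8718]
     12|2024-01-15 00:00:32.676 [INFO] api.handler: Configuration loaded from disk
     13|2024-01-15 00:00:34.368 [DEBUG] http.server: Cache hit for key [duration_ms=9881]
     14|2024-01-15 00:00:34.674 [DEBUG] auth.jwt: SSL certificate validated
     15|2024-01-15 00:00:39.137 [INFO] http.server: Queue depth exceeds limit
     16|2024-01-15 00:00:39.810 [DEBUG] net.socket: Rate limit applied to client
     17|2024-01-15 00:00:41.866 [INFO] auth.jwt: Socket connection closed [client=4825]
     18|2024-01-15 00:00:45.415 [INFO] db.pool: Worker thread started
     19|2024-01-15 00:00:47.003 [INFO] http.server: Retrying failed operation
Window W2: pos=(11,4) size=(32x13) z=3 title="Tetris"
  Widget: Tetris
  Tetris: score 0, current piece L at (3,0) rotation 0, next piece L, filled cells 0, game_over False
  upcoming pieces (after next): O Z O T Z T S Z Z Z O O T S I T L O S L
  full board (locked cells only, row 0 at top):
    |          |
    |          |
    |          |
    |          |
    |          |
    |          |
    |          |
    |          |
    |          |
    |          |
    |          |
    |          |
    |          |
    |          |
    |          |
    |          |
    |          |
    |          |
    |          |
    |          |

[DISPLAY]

   │  ▒                ┃[ERROR] que▲┃   
   │▒▒▒                ┃[ERROR] api█┃   
   │                   ┃[WARN] cach░┃   
   │                   ┃[INFO] auth░┃   
   │                   ┃[INFO] cach░┃   
   │Score:             ┃[INFO] net.░┃   
   │0                  ┃[DEBUG] que░┃   
   │                   ┃[INFO] auth░┃   
━━━━━━━━━━━━━━━━━━━━━━━┛[INFO] db.p░┃   
2024-01-15 00:00:31.458 [WARN] auth░┃   
2024-01-15 00:00:31.500 [INFO] api.░┃   
2024-01-15 00:00:32.676 [INFO] api.░┃   
2024-01-15 00:00:34.368 [DEBUG] htt▼┃   
━━━━━━━━━━━━━━━━━━━━━━━━━━━━━━━━━━━━┛   
                                        
                                        
                                        
                                        
                                        
                                        
                                        
                                        
                                        
                                        


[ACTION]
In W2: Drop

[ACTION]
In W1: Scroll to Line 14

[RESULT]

   │  ▒                ┃[DEBUG] que▲┃   
   │▒▒▒                ┃[INFO] auth░┃   
   │                   ┃[INFO] db.p░┃   
   │                   ┃[WARN] auth░┃   
   │                   ┃[INFO] api.░┃   
   │Score:             ┃[INFO] api.░┃   
   │0                  ┃[DEBUG] htt░┃   
   │                   ┃[DEBUG] aut░┃   
━━━━━━━━━━━━━━━━━━━━━━━┛[INFO] http░┃   
2024-01-15 00:00:39.810 [DEBUG] net░┃   
2024-01-15 00:00:41.866 [INFO] auth░┃   
2024-01-15 00:00:45.415 [INFO] db.p█┃   
2024-01-15 00:00:47.003 [INFO] http▼┃   
━━━━━━━━━━━━━━━━━━━━━━━━━━━━━━━━━━━━┛   
                                        
                                        
                                        
                                        
                                        
                                        
                                        
                                        
                                        
                                        


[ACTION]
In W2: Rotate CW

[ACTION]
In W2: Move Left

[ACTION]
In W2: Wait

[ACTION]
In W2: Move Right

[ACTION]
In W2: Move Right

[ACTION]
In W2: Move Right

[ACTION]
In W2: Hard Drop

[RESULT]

   │▓▓                 ┃[DEBUG] que▲┃   
   │▓▓                 ┃[INFO] auth░┃   
   │                   ┃[INFO] db.p░┃   
   │                   ┃[WARN] auth░┃   
   │                   ┃[INFO] api.░┃   
   │Score:             ┃[INFO] api.░┃   
   │0                  ┃[DEBUG] htt░┃   
   │                   ┃[DEBUG] aut░┃   
━━━━━━━━━━━━━━━━━━━━━━━┛[INFO] http░┃   
2024-01-15 00:00:39.810 [DEBUG] net░┃   
2024-01-15 00:00:41.866 [INFO] auth░┃   
2024-01-15 00:00:45.415 [INFO] db.p█┃   
2024-01-15 00:00:47.003 [INFO] http▼┃   
━━━━━━━━━━━━━━━━━━━━━━━━━━━━━━━━━━━━┛   
                                        
                                        
                                        
                                        
                                        
                                        
                                        
                                        
                                        
                                        


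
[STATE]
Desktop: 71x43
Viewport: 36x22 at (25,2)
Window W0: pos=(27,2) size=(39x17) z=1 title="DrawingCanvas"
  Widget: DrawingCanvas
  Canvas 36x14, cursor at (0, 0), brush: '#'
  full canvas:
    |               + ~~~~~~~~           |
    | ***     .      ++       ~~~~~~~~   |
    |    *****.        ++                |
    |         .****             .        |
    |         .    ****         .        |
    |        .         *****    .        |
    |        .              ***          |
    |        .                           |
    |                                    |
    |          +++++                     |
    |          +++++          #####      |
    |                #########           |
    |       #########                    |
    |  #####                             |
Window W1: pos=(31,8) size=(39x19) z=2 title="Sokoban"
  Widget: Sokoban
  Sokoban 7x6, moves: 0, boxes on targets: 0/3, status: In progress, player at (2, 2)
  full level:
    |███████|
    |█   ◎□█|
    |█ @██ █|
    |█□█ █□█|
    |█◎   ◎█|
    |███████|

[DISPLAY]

  ┏━━━━━━━━━━━━━━━━━━━━━━━━━━━━━━━━━
  ┃ DrawingCanvas                   
  ┠─────────────────────────────────
  ┃+              + ~~~~~~~~        
  ┃ ***     .      ++       ~~~~~~~~
  ┃    *****.        ++             
  ┃   ┏━━━━━━━━━━━━━━━━━━━━━━━━━━━━━
  ┃   ┃ Sokoban                     
  ┃   ┠─────────────────────────────
  ┃   ┃███████                      
  ┃   ┃█   ◎□█                      
  ┃   ┃█ @██ █                      
  ┃   ┃█□█ █□█                      
  ┃   ┃█◎   ◎█                      
  ┃   ┃███████                      
  ┃   ┃Moves: 0  0/3                
  ┗━━━┃                             
      ┃                             
      ┃                             
      ┃                             
      ┃                             
      ┃                             


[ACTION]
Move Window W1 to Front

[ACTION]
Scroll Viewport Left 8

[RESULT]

          ┏━━━━━━━━━━━━━━━━━━━━━━━━━
          ┃ DrawingCanvas           
          ┠─────────────────────────
          ┃+              + ~~~~~~~~
          ┃ ***     .      ++       
          ┃    *****.        ++     
          ┃   ┏━━━━━━━━━━━━━━━━━━━━━
          ┃   ┃ Sokoban             
          ┃   ┠─────────────────────
          ┃   ┃███████              
          ┃   ┃█   ◎□█              
          ┃   ┃█ @██ █              
          ┃   ┃█□█ █□█              
          ┃   ┃█◎   ◎█              
          ┃   ┃███████              
          ┃   ┃Moves: 0  0/3        
          ┗━━━┃                     
              ┃                     
              ┃                     
              ┃                     
              ┃                     
              ┃                     


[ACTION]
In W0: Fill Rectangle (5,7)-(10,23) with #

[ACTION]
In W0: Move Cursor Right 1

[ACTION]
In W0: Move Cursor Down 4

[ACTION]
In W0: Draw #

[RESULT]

          ┏━━━━━━━━━━━━━━━━━━━━━━━━━
          ┃ DrawingCanvas           
          ┠─────────────────────────
          ┃               + ~~~~~~~~
          ┃ ***     .      ++       
          ┃    *****.        ++     
          ┃   ┏━━━━━━━━━━━━━━━━━━━━━
          ┃ # ┃ Sokoban             
          ┃   ┠─────────────────────
          ┃   ┃███████              
          ┃   ┃█   ◎□█              
          ┃   ┃█ @██ █              
          ┃   ┃█□█ █□█              
          ┃   ┃█◎   ◎█              
          ┃   ┃███████              
          ┃   ┃Moves: 0  0/3        
          ┗━━━┃                     
              ┃                     
              ┃                     
              ┃                     
              ┃                     
              ┃                     


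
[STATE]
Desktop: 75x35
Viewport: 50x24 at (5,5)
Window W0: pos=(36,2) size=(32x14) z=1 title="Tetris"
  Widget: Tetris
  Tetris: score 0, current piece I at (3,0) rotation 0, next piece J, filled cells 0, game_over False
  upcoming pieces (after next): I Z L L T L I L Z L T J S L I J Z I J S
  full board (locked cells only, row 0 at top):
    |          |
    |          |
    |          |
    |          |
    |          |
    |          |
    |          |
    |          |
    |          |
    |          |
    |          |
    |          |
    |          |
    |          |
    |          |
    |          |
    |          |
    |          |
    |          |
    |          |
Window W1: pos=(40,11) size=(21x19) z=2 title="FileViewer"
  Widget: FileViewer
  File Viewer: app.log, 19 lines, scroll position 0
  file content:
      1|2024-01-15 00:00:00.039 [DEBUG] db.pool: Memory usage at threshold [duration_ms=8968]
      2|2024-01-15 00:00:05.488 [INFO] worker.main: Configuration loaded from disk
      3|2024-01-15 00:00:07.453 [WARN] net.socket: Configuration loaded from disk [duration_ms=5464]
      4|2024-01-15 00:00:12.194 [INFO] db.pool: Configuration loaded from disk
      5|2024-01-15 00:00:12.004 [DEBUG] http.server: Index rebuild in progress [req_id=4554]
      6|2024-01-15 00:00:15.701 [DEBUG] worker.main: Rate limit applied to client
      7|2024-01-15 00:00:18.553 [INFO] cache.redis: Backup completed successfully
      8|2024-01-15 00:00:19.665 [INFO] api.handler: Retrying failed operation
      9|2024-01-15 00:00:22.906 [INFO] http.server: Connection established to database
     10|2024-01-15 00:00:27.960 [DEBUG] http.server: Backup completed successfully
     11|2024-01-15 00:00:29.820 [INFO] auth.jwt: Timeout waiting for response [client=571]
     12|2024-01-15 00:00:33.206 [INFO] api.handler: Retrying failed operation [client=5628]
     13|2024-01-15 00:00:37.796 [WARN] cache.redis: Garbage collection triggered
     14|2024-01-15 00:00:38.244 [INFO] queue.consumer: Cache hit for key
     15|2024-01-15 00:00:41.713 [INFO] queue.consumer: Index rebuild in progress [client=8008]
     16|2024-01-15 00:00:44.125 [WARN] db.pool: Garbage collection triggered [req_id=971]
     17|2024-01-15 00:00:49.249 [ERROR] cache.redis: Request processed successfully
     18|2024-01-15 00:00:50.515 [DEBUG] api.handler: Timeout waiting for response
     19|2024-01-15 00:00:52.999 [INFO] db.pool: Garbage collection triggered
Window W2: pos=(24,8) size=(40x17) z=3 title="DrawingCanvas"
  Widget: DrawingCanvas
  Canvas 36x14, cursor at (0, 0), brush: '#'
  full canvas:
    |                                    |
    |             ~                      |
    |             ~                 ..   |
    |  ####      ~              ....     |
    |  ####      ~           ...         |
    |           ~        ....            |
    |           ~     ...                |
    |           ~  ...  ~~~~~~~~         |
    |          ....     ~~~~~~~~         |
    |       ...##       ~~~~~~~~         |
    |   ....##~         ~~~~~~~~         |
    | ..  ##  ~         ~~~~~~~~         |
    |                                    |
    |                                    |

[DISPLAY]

                               ┃          │Next:  
                               ┃          │█      
                               ┃          │███    
                   ┏━━━━━━━━━━━━━━━━━━━━━━━━━━━━━━
                   ┃ DrawingCanvas                
                   ┠──────────────────────────────
                   ┃+                             
                   ┃             ~                
                   ┃             ~                
                   ┃  ####      ~              ...
                   ┃  ####      ~           ...   
                   ┃           ~        ....      
                   ┃           ~     ...          
                   ┃           ~  ...  ~~~~~~~~   
                   ┃          ....     ~~~~~~~~   
                   ┃       ...##       ~~~~~~~~   
                   ┃   ....##~         ~~~~~~~~   
                   ┃ ..  ##  ~         ~~~~~~~~   
                   ┃                              
                   ┗━━━━━━━━━━━━━━━━━━━━━━━━━━━━━━
                                   ┃2024-01-15 00:
                                   ┃2024-01-15 00:
                                   ┃2024-01-15 00:
                                   ┃2024-01-15 00:


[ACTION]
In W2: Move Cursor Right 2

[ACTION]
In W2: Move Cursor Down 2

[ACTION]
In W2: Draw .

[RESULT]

                               ┃          │Next:  
                               ┃          │█      
                               ┃          │███    
                   ┏━━━━━━━━━━━━━━━━━━━━━━━━━━━━━━
                   ┃ DrawingCanvas                
                   ┠──────────────────────────────
                   ┃                              
                   ┃             ~                
                   ┃  .          ~                
                   ┃  ####      ~              ...
                   ┃  ####      ~           ...   
                   ┃           ~        ....      
                   ┃           ~     ...          
                   ┃           ~  ...  ~~~~~~~~   
                   ┃          ....     ~~~~~~~~   
                   ┃       ...##       ~~~~~~~~   
                   ┃   ....##~         ~~~~~~~~   
                   ┃ ..  ##  ~         ~~~~~~~~   
                   ┃                              
                   ┗━━━━━━━━━━━━━━━━━━━━━━━━━━━━━━
                                   ┃2024-01-15 00:
                                   ┃2024-01-15 00:
                                   ┃2024-01-15 00:
                                   ┃2024-01-15 00:


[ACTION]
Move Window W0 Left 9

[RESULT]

                      ┃          │Next:           
                      ┃          │█               
                      ┃          │███             
                   ┏━━━━━━━━━━━━━━━━━━━━━━━━━━━━━━
                   ┃ DrawingCanvas                
                   ┠──────────────────────────────
                   ┃                              
                   ┃             ~                
                   ┃  .          ~                
                   ┃  ####      ~              ...
                   ┃  ####      ~           ...   
                   ┃           ~        ....      
                   ┃           ~     ...          
                   ┃           ~  ...  ~~~~~~~~   
                   ┃          ....     ~~~~~~~~   
                   ┃       ...##       ~~~~~~~~   
                   ┃   ....##~         ~~~~~~~~   
                   ┃ ..  ##  ~         ~~~~~~~~   
                   ┃                              
                   ┗━━━━━━━━━━━━━━━━━━━━━━━━━━━━━━
                                   ┃2024-01-15 00:
                                   ┃2024-01-15 00:
                                   ┃2024-01-15 00:
                                   ┃2024-01-15 00:


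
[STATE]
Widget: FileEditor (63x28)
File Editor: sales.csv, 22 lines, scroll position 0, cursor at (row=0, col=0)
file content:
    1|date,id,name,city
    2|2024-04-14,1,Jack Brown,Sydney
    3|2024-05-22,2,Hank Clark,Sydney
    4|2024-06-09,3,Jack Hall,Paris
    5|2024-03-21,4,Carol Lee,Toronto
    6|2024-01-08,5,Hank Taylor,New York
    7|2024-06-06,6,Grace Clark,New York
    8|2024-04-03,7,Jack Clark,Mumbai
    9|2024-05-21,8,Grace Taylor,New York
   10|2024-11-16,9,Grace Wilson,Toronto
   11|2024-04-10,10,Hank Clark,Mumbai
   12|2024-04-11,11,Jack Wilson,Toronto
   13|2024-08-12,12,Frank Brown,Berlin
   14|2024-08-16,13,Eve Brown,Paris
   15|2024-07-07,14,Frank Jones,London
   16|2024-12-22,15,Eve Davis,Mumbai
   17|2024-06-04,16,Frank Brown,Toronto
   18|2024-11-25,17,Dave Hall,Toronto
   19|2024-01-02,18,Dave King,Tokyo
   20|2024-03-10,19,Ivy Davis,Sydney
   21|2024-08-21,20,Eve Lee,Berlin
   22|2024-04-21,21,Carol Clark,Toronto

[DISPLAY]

█ate,id,name,city                                             ▲
2024-04-14,1,Jack Brown,Sydney                                █
2024-05-22,2,Hank Clark,Sydney                                ░
2024-06-09,3,Jack Hall,Paris                                  ░
2024-03-21,4,Carol Lee,Toronto                                ░
2024-01-08,5,Hank Taylor,New York                             ░
2024-06-06,6,Grace Clark,New York                             ░
2024-04-03,7,Jack Clark,Mumbai                                ░
2024-05-21,8,Grace Taylor,New York                            ░
2024-11-16,9,Grace Wilson,Toronto                             ░
2024-04-10,10,Hank Clark,Mumbai                               ░
2024-04-11,11,Jack Wilson,Toronto                             ░
2024-08-12,12,Frank Brown,Berlin                              ░
2024-08-16,13,Eve Brown,Paris                                 ░
2024-07-07,14,Frank Jones,London                              ░
2024-12-22,15,Eve Davis,Mumbai                                ░
2024-06-04,16,Frank Brown,Toronto                             ░
2024-11-25,17,Dave Hall,Toronto                               ░
2024-01-02,18,Dave King,Tokyo                                 ░
2024-03-10,19,Ivy Davis,Sydney                                ░
2024-08-21,20,Eve Lee,Berlin                                  ░
2024-04-21,21,Carol Clark,Toronto                             ░
                                                              ░
                                                              ░
                                                              ░
                                                              ░
                                                              ░
                                                              ▼


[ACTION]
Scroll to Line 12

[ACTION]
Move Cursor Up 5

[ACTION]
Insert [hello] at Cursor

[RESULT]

hello█ate,id,name,city                                        ▲
2024-04-14,1,Jack Brown,Sydney                                █
2024-05-22,2,Hank Clark,Sydney                                ░
2024-06-09,3,Jack Hall,Paris                                  ░
2024-03-21,4,Carol Lee,Toronto                                ░
2024-01-08,5,Hank Taylor,New York                             ░
2024-06-06,6,Grace Clark,New York                             ░
2024-04-03,7,Jack Clark,Mumbai                                ░
2024-05-21,8,Grace Taylor,New York                            ░
2024-11-16,9,Grace Wilson,Toronto                             ░
2024-04-10,10,Hank Clark,Mumbai                               ░
2024-04-11,11,Jack Wilson,Toronto                             ░
2024-08-12,12,Frank Brown,Berlin                              ░
2024-08-16,13,Eve Brown,Paris                                 ░
2024-07-07,14,Frank Jones,London                              ░
2024-12-22,15,Eve Davis,Mumbai                                ░
2024-06-04,16,Frank Brown,Toronto                             ░
2024-11-25,17,Dave Hall,Toronto                               ░
2024-01-02,18,Dave King,Tokyo                                 ░
2024-03-10,19,Ivy Davis,Sydney                                ░
2024-08-21,20,Eve Lee,Berlin                                  ░
2024-04-21,21,Carol Clark,Toronto                             ░
                                                              ░
                                                              ░
                                                              ░
                                                              ░
                                                              ░
                                                              ▼


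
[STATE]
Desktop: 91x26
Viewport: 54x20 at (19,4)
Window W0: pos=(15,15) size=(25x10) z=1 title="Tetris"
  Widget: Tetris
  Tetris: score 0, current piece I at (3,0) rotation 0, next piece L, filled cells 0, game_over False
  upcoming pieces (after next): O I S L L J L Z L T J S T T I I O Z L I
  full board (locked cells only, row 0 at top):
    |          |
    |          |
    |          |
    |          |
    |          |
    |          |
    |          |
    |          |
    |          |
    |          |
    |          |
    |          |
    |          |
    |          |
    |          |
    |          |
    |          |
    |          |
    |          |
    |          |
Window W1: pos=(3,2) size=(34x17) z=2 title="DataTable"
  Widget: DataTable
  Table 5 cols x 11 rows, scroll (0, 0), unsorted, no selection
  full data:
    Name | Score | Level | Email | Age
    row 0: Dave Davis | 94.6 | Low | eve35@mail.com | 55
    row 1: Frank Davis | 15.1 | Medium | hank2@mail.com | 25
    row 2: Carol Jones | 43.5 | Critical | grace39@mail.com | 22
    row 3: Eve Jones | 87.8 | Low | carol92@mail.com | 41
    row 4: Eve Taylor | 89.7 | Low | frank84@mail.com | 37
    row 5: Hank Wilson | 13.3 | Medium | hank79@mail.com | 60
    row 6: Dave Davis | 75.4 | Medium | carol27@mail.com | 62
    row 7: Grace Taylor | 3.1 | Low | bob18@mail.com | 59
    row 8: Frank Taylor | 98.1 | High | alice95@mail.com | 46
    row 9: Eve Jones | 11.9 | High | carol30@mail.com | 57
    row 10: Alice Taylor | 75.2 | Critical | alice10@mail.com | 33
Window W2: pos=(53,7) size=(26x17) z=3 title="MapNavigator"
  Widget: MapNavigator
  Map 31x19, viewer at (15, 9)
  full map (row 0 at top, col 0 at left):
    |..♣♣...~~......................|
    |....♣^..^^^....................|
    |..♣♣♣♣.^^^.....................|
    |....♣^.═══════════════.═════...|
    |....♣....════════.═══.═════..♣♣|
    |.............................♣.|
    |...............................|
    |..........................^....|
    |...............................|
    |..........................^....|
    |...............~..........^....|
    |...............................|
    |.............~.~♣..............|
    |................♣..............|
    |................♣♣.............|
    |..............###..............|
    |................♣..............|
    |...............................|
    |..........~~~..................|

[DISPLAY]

─────────────────┨                                    
ore│Level   │Emai┃                                    
───┼────────┼────┃                                    
.6 │Low     │eve3┃                ┏━━━━━━━━━━━━━━━━━━━
.1 │Medium  │hank┃                ┃ MapNavigator      
.5 │Critical│grac┃                ┠───────────────────
.8 │Low     │caro┃                ┃.♣^.═══════════════
.7 │Low     │fran┃                ┃.♣....════════.═══.
.3 │Medium  │hank┃                ┃...................
.4 │Medium  │caro┃                ┃...................
1  │Low     │bob1┃                ┃...................
.1 │High    │alic┃━━┓             ┃...................
.9 │High    │caro┃  ┃             ┃............@......
.2 │Critical│alic┃──┨             ┃............~......
━━━━━━━━━━━━━━━━━┛  ┃             ┃...................
       │  ▒         ┃             ┃..........~.~♣.....
       │▒▒▒         ┃             ┃.............♣.....
       │            ┃             ┃.............♣♣....
       │            ┃             ┃...........###.....
       │            ┃             ┗━━━━━━━━━━━━━━━━━━━


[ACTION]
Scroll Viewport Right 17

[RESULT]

┨                                                     
┃                                                     
┃                                                     
┃                ┏━━━━━━━━━━━━━━━━━━━━━━━━┓           
┃                ┃ MapNavigator           ┃           
┃                ┠────────────────────────┨           
┃                ┃.♣^.═══════════════.════┃           
┃                ┃.♣....════════.═══.═════┃           
┃                ┃........................┃           
┃                ┃........................┃           
┃                ┃.......................^┃           
┃━━┓             ┃........................┃           
┃  ┃             ┃............@..........^┃           
┃──┨             ┃............~..........^┃           
┛  ┃             ┃........................┃           
   ┃             ┃..........~.~♣..........┃           
   ┃             ┃.............♣..........┃           
   ┃             ┃.............♣♣.........┃           
   ┃             ┃...........###..........┃           
   ┃             ┗━━━━━━━━━━━━━━━━━━━━━━━━┛           


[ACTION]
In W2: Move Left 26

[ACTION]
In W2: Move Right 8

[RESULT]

┨                                                     
┃                                                     
┃                                                     
┃                ┏━━━━━━━━━━━━━━━━━━━━━━━━┓           
┃                ┃ MapNavigator           ┃           
┃                ┠────────────────────────┨           
┃                ┃    ....♣^.═════════════┃           
┃                ┃    ....♣....════════.══┃           
┃                ┃    ....................┃           
┃                ┃    ....................┃           
┃                ┃    ....................┃           
┃━━┓             ┃    ....................┃           
┃  ┃             ┃    ........@...........┃           
┃──┨             ┃    ...............~....┃           
┛  ┃             ┃    ....................┃           
   ┃             ┃    .............~.~♣...┃           
   ┃             ┃    ................♣...┃           
   ┃             ┃    ................♣♣..┃           
   ┃             ┃    ..............###...┃           
   ┃             ┗━━━━━━━━━━━━━━━━━━━━━━━━┛           


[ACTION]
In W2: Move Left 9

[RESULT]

┨                                                     
┃                                                     
┃                                                     
┃                ┏━━━━━━━━━━━━━━━━━━━━━━━━┓           
┃                ┃ MapNavigator           ┃           
┃                ┠────────────────────────┨           
┃                ┃            ....♣^.═════┃           
┃                ┃            ....♣....═══┃           
┃                ┃            ............┃           
┃                ┃            ............┃           
┃                ┃            ............┃           
┃━━┓             ┃            ............┃           
┃  ┃             ┃            @...........┃           
┃──┨             ┃            ............┃           
┛  ┃             ┃            ............┃           
   ┃             ┃            ............┃           
   ┃             ┃            ............┃           
   ┃             ┃            ............┃           
   ┃             ┃            ............┃           
   ┃             ┗━━━━━━━━━━━━━━━━━━━━━━━━┛           


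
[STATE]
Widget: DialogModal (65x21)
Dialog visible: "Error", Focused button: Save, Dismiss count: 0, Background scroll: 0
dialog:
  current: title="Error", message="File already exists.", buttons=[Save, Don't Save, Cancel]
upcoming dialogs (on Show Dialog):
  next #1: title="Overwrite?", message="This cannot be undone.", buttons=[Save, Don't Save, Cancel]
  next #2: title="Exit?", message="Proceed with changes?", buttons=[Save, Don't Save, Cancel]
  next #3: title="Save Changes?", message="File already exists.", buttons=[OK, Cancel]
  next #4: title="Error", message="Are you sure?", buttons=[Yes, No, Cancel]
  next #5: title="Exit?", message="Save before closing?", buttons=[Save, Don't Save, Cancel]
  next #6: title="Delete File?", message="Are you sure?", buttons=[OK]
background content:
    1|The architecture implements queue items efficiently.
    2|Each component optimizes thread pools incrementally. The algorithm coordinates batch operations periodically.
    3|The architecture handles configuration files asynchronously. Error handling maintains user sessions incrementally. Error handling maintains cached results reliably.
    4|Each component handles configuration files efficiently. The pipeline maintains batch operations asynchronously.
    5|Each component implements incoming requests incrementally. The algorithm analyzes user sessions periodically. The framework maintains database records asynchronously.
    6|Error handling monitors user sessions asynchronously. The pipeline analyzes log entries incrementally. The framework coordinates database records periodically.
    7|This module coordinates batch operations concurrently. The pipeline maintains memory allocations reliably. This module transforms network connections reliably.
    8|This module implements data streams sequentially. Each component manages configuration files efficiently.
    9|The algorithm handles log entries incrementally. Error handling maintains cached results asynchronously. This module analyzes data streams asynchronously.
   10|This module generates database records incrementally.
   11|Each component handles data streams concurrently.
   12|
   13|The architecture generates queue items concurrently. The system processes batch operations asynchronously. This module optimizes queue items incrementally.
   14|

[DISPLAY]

The architecture implements queue items efficiently.             
Each component optimizes thread pools incrementally. The algorith
The architecture handles configuration files asynchronously. Erro
Each component handles configuration files efficiently. The pipel
Each component implements incoming requests incrementally. The al
Error handling monitors user sessions asynchronously. The pipelin
This module coordinates batch operations concurrently. The pipeli
This module implements data streams sequentially. Each component 
The algorithm ha┌──────────────────────────────┐ Error handling m
This module gene│            Error             │ally.            
Each component h│     File already exists.     │.                
                │ [Save]  Don't Save   Cancel  │                 
The architecture└──────────────────────────────┘tly. The system p
                                                                 
                                                                 
                                                                 
                                                                 
                                                                 
                                                                 
                                                                 
                                                                 


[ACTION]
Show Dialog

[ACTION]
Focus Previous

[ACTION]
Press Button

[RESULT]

The architecture implements queue items efficiently.             
Each component optimizes thread pools incrementally. The algorith
The architecture handles configuration files asynchronously. Erro
Each component handles configuration files efficiently. The pipel
Each component implements incoming requests incrementally. The al
Error handling monitors user sessions asynchronously. The pipelin
This module coordinates batch operations concurrently. The pipeli
This module implements data streams sequentially. Each component 
The algorithm handles log entries incrementally. Error handling m
This module generates database records incrementally.            
Each component handles data streams concurrently.                
                                                                 
The architecture generates queue items concurrently. The system p
                                                                 
                                                                 
                                                                 
                                                                 
                                                                 
                                                                 
                                                                 
                                                                 


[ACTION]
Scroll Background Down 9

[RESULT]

This module generates database records incrementally.            
Each component handles data streams concurrently.                
                                                                 
The architecture generates queue items concurrently. The system p
                                                                 
                                                                 
                                                                 
                                                                 
                                                                 
                                                                 
                                                                 
                                                                 
                                                                 
                                                                 
                                                                 
                                                                 
                                                                 
                                                                 
                                                                 
                                                                 
                                                                 


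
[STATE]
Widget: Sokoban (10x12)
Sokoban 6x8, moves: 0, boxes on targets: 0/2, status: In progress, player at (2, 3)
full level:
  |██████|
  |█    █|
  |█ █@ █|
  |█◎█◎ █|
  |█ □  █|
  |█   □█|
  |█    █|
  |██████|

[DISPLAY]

██████    
█    █    
█ █@ █    
█◎█◎ █    
█ □  █    
█   □█    
█    █    
██████    
Moves: 0  
          
          
          


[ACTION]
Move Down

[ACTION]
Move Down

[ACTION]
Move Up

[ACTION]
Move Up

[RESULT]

██████    
█    █    
█ █@ █    
█◎█◎ █    
█ □  █    
█   □█    
█    █    
██████    
Moves: 4  
          
          
          
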